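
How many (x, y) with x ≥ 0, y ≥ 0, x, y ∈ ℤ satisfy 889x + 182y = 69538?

gcd(889, 182) = 7  (889 = 4×182 + 161, 182 = 1×161 + 21, 161 = 7×21 + 14, 21 = 1×14 + 7, 14 = 2×7).
Back-substituting, 889×(-9) + 182×(44) = 7.
Scale by 9934: one solution is (-89406, 437096). Reduce x mod 26: (8, 343).
General: x = 8 + 26t, y = 343 - 127t.
x ≥ 0 ⇒ t ≥ 0; y ≥ 0 ⇒ t ≤ 2. So t ∈ [0, 2]: 3 solutions.

3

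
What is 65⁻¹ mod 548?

489

gcd(548, 65) = 1  (548 = 8×65 + 28, 65 = 2×28 + 9, 28 = 3×9 + 1, 9 = 9×1).
Back-substituting, 65×(-59) + 548×(7) = 1.
So 65×-59 ≡ 1 (mod 548), and -59 mod 548 = 489.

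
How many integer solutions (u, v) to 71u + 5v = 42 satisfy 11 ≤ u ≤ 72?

gcd(71, 5):
  71 = 14·5 + 1
  5 = 5·1
so gcd(71, 5) = 1.
Back-substitute for Bézout coefficients:
  1 = 71 - 14·5
  ... = 71·(1) + 5·(-14)
Scale by 42: particular solution (42, -588); reduce u mod 5: (2, -20).
General solution: u = 2 + 5t, v = -20 - 71t for integer t.
11 ≤ 2 + 5t ≤ 72 gives t ∈ [2, 14], which is 13 values.

13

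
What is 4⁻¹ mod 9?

7

gcd(9, 4) = 1  (9 = 2×4 + 1, 4 = 4×1).
Back-substituting, 4×(-2) + 9×(1) = 1.
So 4×-2 ≡ 1 (mod 9), and -2 mod 9 = 7.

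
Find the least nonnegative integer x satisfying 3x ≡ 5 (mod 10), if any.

gcd(10, 3) = 1.
1 divides 5, so solutions exist.
By Bézout, 3×(-3) + 10×(1) = 1.
So 3×(-3) ≡ 1 (mod 10); multiply by 5: x ≡ -15 (mod 10).
Smallest nonnegative: x = -15 mod 10 = 5.

5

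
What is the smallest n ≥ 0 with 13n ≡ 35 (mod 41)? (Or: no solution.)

9

gcd(41, 13) = 1  (41 = 3·13 + 2, 13 = 6·2 + 1, 2 = 2·1).
1 divides 35, so solutions exist.
Back-substituting, 13·(19) + 41·(-6) = 1.
So 13·(19) ≡ 1 (mod 41); multiply by 35: n ≡ 665 (mod 41).
Smallest nonnegative: n = 665 mod 41 = 9.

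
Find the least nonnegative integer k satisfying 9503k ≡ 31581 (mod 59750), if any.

32277

gcd(59750, 9503) = 1.
1 divides 31581, so solutions exist.
By Bézout, 9503*(-6583) + 59750*(1047) = 1.
So 9503*(-6583) ≡ 1 (mod 59750); multiply by 31581: k ≡ -207897723 (mod 59750).
Smallest nonnegative: k = -207897723 mod 59750 = 32277.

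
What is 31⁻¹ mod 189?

gcd(189, 31):
  189 = 6*31 + 3
  31 = 10*3 + 1
  3 = 3*1
so gcd(189, 31) = 1.
Back-substitute for Bézout coefficients:
  1 = 31 - 10*3
  ... = 31*(61) + 189*(-10)
So 31*61 ≡ 1 (mod 189), and 61 mod 189 = 61.

61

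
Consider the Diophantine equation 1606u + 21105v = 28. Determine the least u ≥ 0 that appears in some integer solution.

1393

gcd(21105, 1606) = 1  (21105 = 13*1606 + 227, 1606 = 7*227 + 17, 227 = 13*17 + 6, 17 = 2*6 + 5, 6 = 1*5 + 1, 5 = 5*1).
1 divides 28, so solutions exist.
Back-substituting, 1606*(-3719) + 21105*(283) = 1.
Scale by 28/1 = 28: (u₀, v₀) = (-104132, 7924).
General solution: u = -104132 + 21105t, v = 7924 - 1606t for integer t.
u ≥ 0: smallest is -104132 mod 21105 = 1393 (at t = 5), with v = -106.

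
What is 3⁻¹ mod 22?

15

gcd(22, 3):
  22 = 7×3 + 1
  3 = 3×1
so gcd(22, 3) = 1.
Back-substitute for Bézout coefficients:
  1 = 22 - 7×3
  ... = 3×(-7) + 22×(1)
So 3×-7 ≡ 1 (mod 22), and -7 mod 22 = 15.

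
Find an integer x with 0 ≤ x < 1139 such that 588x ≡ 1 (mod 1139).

gcd(1139, 588):
  1139 = 1×588 + 551
  588 = 1×551 + 37
  551 = 14×37 + 33
  37 = 1×33 + 4
  33 = 8×4 + 1
  4 = 4×1
so gcd(1139, 588) = 1.
Back-substitute for Bézout coefficients:
  1 = 33 - 8×4
  ... = 588×(-277) + 1139×(143)
So 588×-277 ≡ 1 (mod 1139), and -277 mod 1139 = 862.

862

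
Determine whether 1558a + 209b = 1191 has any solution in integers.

no

gcd(1558, 209):
  1558 = 7×209 + 95
  209 = 2×95 + 19
  95 = 5×19
so gcd(1558, 209) = 19.
19 does not divide 1191 (remainder 13), so no integer solutions.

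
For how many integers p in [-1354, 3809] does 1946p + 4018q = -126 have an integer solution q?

18

gcd(4018, 1946) = 14.
By Bézout, 1946·(-64) + 4018·(31) = 14.
Particular solution: (2, -1).
General solution: p = 2 + 287t, q = -1 - 139t for integer t.
-1354 ≤ 2 + 287t ≤ 3809 gives t ∈ [-4, 13], which is 18 values.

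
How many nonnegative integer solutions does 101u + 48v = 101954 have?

21

gcd(101, 48) = 1  (101 = 2*48 + 5, 48 = 9*5 + 3, 5 = 1*3 + 2, 3 = 1*2 + 1, 2 = 2*1).
Back-substituting, 101*(-19) + 48*(40) = 1.
Scale by 101954: one solution is (-1937126, 4078160). Reduce u mod 48: (10, 2103).
General: u = 10 + 48t, v = 2103 - 101t.
u ≥ 0 ⇒ t ≥ 0; v ≥ 0 ⇒ t ≤ 20. So t ∈ [0, 20]: 21 solutions.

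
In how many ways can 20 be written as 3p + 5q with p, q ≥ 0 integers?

2

gcd(5, 3):
  5 = 1×3 + 2
  3 = 1×2 + 1
  2 = 2×1
so gcd(5, 3) = 1.
Back-substitute for Bézout coefficients:
  1 = 3 - 1×2
  ... = 3×(2) + 5×(-1)
Scale by 20: one solution is (40, -20). Reduce p mod 5: (0, 4).
General: p = 0 + 5t, q = 4 - 3t.
p ≥ 0 ⇒ t ≥ 0; q ≥ 0 ⇒ t ≤ 1. So t ∈ [0, 1]: 2 solutions.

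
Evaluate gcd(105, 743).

gcd(743, 105):
  743 = 7*105 + 8
  105 = 13*8 + 1
  8 = 8*1
so gcd(743, 105) = 1.

1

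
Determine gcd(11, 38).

1

gcd(38, 11):
  38 = 3×11 + 5
  11 = 2×5 + 1
  5 = 5×1
so gcd(38, 11) = 1.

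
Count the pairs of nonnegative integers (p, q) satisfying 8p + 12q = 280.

gcd(12, 8) = 4  (12 = 1*8 + 4, 8 = 2*4).
Back-substituting, 8*(-1) + 12*(1) = 4.
Scale by 70: one solution is (-70, 70). Reduce p mod 3: (2, 22).
General: p = 2 + 3t, q = 22 - 2t.
p ≥ 0 ⇒ t ≥ 0; q ≥ 0 ⇒ t ≤ 11. So t ∈ [0, 11]: 12 solutions.

12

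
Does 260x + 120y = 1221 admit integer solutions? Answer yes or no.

gcd(260, 120) = 20.
20 does not divide 1221 (remainder 1), so no integer solutions.

no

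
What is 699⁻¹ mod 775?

gcd(775, 699) = 1.
By Bézout, 699×(-51) + 775×(46) = 1.
So 699×-51 ≡ 1 (mod 775), and -51 mod 775 = 724.

724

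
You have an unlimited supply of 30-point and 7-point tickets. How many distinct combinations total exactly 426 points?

2

Need nonnegative integers with 30j + 7k = 426.
gcd(30, 7) = 1, and 30·(-3) + 7·(13) = 1.
So (j₀, k₀) = (-1278, 5538); general j = -1278 + 7t, k = 5538 - 30t.
j ≥ 0 ⇒ t ≥ 183; k ≥ 0 ⇒ t ≤ 184. That's 2 values of t.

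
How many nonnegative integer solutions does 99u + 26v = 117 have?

gcd(99, 26):
  99 = 3×26 + 21
  26 = 1×21 + 5
  21 = 4×5 + 1
  5 = 5×1
so gcd(99, 26) = 1.
Back-substitute for Bézout coefficients:
  1 = 21 - 4×5
  ... = 99×(5) + 26×(-19)
Scale by 117: one solution is (585, -2223). Reduce u mod 26: (13, -45).
General: u = 13 + 26t, v = -45 - 99t.
u ≥ 0 ⇒ t ≥ 0; v ≥ 0 ⇒ t ≤ -1. So t ∈ [0, -1]: 0 solutions.

0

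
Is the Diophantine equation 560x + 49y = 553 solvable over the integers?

gcd(560, 49) = 7  (560 = 11*49 + 21, 49 = 2*21 + 7, 21 = 3*7).
7 divides 553, so integer solutions exist.

yes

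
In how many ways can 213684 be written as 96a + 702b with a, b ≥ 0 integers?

19

gcd(702, 96) = 6.
By Bézout, 96*(22) + 702*(-3) = 6.
One solution: (76, 294).
General: a = 76 + 117t, b = 294 - 16t.
a ≥ 0 ⇒ t ≥ 0; b ≥ 0 ⇒ t ≤ 18. So t ∈ [0, 18]: 19 solutions.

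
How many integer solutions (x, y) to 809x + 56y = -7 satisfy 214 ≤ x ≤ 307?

2

gcd(809, 56) = 1  (809 = 14·56 + 25, 56 = 2·25 + 6, 25 = 4·6 + 1, 6 = 6·1).
Back-substituting, 809·(9) + 56·(-130) = 1.
Scale by -7: particular solution (-63, 910); reduce x mod 56: (49, -708).
General solution: x = 49 + 56t, y = -708 - 809t for integer t.
214 ≤ 49 + 56t ≤ 307 gives t ∈ [3, 4], which is 2 values.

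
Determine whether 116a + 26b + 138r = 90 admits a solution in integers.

gcd(116, 26):
  116 = 4×26 + 12
  26 = 2×12 + 2
  12 = 6×2
so gcd(116, 26) = 2.
gcd(2, 138) = 2.
2 divides 90, so integer solutions exist.

yes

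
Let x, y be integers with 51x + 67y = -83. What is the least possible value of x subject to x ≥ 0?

1

gcd(67, 51):
  67 = 1·51 + 16
  51 = 3·16 + 3
  16 = 5·3 + 1
  3 = 3·1
so gcd(67, 51) = 1.
1 divides -83, so solutions exist.
Back-substitute for Bézout coefficients:
  1 = 16 - 5·3
  ... = 51·(-21) + 67·(16)
Scale by -83/1 = -83: (x₀, y₀) = (1743, -1328).
General solution: x = 1743 + 67t, y = -1328 - 51t for integer t.
x ≥ 0: smallest is 1743 mod 67 = 1 (at t = -26), with y = -2.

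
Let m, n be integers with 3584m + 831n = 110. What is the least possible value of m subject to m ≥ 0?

352

gcd(3584, 831):
  3584 = 4*831 + 260
  831 = 3*260 + 51
  260 = 5*51 + 5
  51 = 10*5 + 1
  5 = 5*1
so gcd(3584, 831) = 1.
1 divides 110, so solutions exist.
Back-substitute for Bézout coefficients:
  1 = 51 - 10*5
  ... = 3584*(-163) + 831*(703)
Scale by 110/1 = 110: (m₀, n₀) = (-17930, 77330).
General solution: m = -17930 + 831t, n = 77330 - 3584t for integer t.
m ≥ 0: smallest is -17930 mod 831 = 352 (at t = 22), with n = -1518.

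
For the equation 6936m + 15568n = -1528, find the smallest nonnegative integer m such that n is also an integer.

gcd(15568, 6936) = 8.
8 divides -1528, so solutions exist.
By Bézout, 6936·(615) + 15568·(-274) = 8.
Scale by -1528/8 = -191: (m₀, n₀) = (-117465, 52334).
General solution: m = -117465 + 1946t, n = 52334 - 867t for integer t.
m ≥ 0: smallest is -117465 mod 1946 = 1241 (at t = 61), with n = -553.

1241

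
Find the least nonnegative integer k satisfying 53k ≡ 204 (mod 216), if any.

gcd(216, 53) = 1.
1 divides 204, so solutions exist.
By Bézout, 53·(53) + 216·(-13) = 1.
So 53·(53) ≡ 1 (mod 216); multiply by 204: k ≡ 10812 (mod 216).
Smallest nonnegative: k = 10812 mod 216 = 12.

12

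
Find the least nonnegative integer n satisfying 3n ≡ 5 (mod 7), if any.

4

gcd(7, 3) = 1.
1 divides 5, so solutions exist.
By Bézout, 3*(-2) + 7*(1) = 1.
So 3*(-2) ≡ 1 (mod 7); multiply by 5: n ≡ -10 (mod 7).
Smallest nonnegative: n = -10 mod 7 = 4.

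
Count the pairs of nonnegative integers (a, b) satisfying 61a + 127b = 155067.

21

gcd(127, 61):
  127 = 2·61 + 5
  61 = 12·5 + 1
  5 = 5·1
so gcd(127, 61) = 1.
Back-substitute for Bézout coefficients:
  1 = 61 - 12·5
  ... = 61·(25) + 127·(-12)
Scale by 155067: one solution is (3876675, -1860804). Reduce a mod 127: (0, 1221).
General: a = 0 + 127t, b = 1221 - 61t.
a ≥ 0 ⇒ t ≥ 0; b ≥ 0 ⇒ t ≤ 20. So t ∈ [0, 20]: 21 solutions.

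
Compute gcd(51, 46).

gcd(51, 46):
  51 = 1×46 + 5
  46 = 9×5 + 1
  5 = 5×1
so gcd(51, 46) = 1.

1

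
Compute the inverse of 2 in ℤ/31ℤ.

16

gcd(31, 2) = 1  (31 = 15*2 + 1, 2 = 2*1).
Back-substituting, 2*(-15) + 31*(1) = 1.
So 2*-15 ≡ 1 (mod 31), and -15 mod 31 = 16.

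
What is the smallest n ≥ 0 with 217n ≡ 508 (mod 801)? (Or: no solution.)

gcd(801, 217) = 1.
1 divides 508, so solutions exist.
By Bézout, 217×(-251) + 801×(68) = 1.
So 217×(-251) ≡ 1 (mod 801); multiply by 508: n ≡ -127508 (mod 801).
Smallest nonnegative: n = -127508 mod 801 = 652.

652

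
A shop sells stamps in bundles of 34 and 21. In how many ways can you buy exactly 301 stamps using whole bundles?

Need nonnegative integers with 34j + 21k = 301.
gcd(34, 21) = 1, and 34·(-8) + 21·(13) = 1.
So (j₀, k₀) = (-2408, 3913); general j = -2408 + 21t, k = 3913 - 34t.
j ≥ 0 ⇒ t ≥ 115; k ≥ 0 ⇒ t ≤ 115. That's 1 value of t.

1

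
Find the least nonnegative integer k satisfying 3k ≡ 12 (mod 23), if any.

gcd(23, 3) = 1.
1 divides 12, so solutions exist.
By Bézout, 3*(8) + 23*(-1) = 1.
So 3*(8) ≡ 1 (mod 23); multiply by 12: k ≡ 96 (mod 23).
Smallest nonnegative: k = 96 mod 23 = 4.

4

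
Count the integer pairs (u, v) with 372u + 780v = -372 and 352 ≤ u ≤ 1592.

19

gcd(780, 372) = 12.
By Bézout, 372*(21) + 780*(-10) = 12.
Particular solution: (64, -31).
General solution: u = 64 + 65t, v = -31 - 31t for integer t.
352 ≤ 64 + 65t ≤ 1592 gives t ∈ [5, 23], which is 19 values.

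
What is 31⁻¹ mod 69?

gcd(69, 31) = 1  (69 = 2×31 + 7, 31 = 4×7 + 3, 7 = 2×3 + 1, 3 = 3×1).
Back-substituting, 31×(-20) + 69×(9) = 1.
So 31×-20 ≡ 1 (mod 69), and -20 mod 69 = 49.

49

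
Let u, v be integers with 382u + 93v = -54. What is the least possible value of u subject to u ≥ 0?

69

gcd(382, 93) = 1  (382 = 4*93 + 10, 93 = 9*10 + 3, 10 = 3*3 + 1, 3 = 3*1).
1 divides -54, so solutions exist.
Back-substituting, 382*(28) + 93*(-115) = 1.
Scale by -54/1 = -54: (u₀, v₀) = (-1512, 6210).
General solution: u = -1512 + 93t, v = 6210 - 382t for integer t.
u ≥ 0: smallest is -1512 mod 93 = 69 (at t = 17), with v = -284.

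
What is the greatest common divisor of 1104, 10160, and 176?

16

gcd(10160, 1104):
  10160 = 9·1104 + 224
  1104 = 4·224 + 208
  224 = 1·208 + 16
  208 = 13·16
so gcd(10160, 1104) = 16.
gcd(16, 176) = 16.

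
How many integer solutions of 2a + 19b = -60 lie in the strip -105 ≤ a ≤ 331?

23

gcd(19, 2) = 1  (19 = 9·2 + 1, 2 = 2·1).
Back-substituting, 2·(-9) + 19·(1) = 1.
Scale by -60: particular solution (540, -60); reduce a mod 19: (8, -4).
General solution: a = 8 + 19t, b = -4 - 2t for integer t.
-105 ≤ 8 + 19t ≤ 331 gives t ∈ [-5, 17], which is 23 values.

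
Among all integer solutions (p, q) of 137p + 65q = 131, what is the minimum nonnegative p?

28

gcd(137, 65):
  137 = 2·65 + 7
  65 = 9·7 + 2
  7 = 3·2 + 1
  2 = 2·1
so gcd(137, 65) = 1.
1 divides 131, so solutions exist.
Back-substitute for Bézout coefficients:
  1 = 7 - 3·2
  ... = 137·(28) + 65·(-59)
Scale by 131/1 = 131: (p₀, q₀) = (3668, -7729).
General solution: p = 3668 + 65t, q = -7729 - 137t for integer t.
p ≥ 0: smallest is 3668 mod 65 = 28 (at t = -56), with q = -57.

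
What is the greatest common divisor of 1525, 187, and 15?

1

gcd(1525, 187):
  1525 = 8×187 + 29
  187 = 6×29 + 13
  29 = 2×13 + 3
  13 = 4×3 + 1
  3 = 3×1
so gcd(1525, 187) = 1.
gcd(1, 15) = 1.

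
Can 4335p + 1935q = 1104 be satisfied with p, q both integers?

gcd(4335, 1935):
  4335 = 2*1935 + 465
  1935 = 4*465 + 75
  465 = 6*75 + 15
  75 = 5*15
so gcd(4335, 1935) = 15.
15 does not divide 1104 (remainder 9), so no integer solutions.

no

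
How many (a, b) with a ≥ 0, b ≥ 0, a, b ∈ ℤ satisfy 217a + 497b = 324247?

21

gcd(497, 217) = 7.
By Bézout, 217·(-16) + 497·(7) = 7.
One solution: (33, 638).
General: a = 33 + 71t, b = 638 - 31t.
a ≥ 0 ⇒ t ≥ 0; b ≥ 0 ⇒ t ≤ 20. So t ∈ [0, 20]: 21 solutions.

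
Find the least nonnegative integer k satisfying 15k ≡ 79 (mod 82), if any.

gcd(82, 15):
  82 = 5×15 + 7
  15 = 2×7 + 1
  7 = 7×1
so gcd(82, 15) = 1.
1 divides 79, so solutions exist.
Back-substitute for Bézout coefficients:
  1 = 15 - 2×7
  ... = 15×(11) + 82×(-2)
So 15×(11) ≡ 1 (mod 82); multiply by 79: k ≡ 869 (mod 82).
Smallest nonnegative: k = 869 mod 82 = 49.

49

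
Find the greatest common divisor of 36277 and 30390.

1

gcd(36277, 30390):
  36277 = 1·30390 + 5887
  30390 = 5·5887 + 955
  5887 = 6·955 + 157
  955 = 6·157 + 13
  157 = 12·13 + 1
  13 = 13·1
so gcd(36277, 30390) = 1.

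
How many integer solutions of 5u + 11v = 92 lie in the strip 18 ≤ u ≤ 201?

gcd(11, 5) = 1.
By Bézout, 5*(-2) + 11*(1) = 1.
Particular solution: (3, 7).
General solution: u = 3 + 11t, v = 7 - 5t for integer t.
18 ≤ 3 + 11t ≤ 201 gives t ∈ [2, 18], which is 17 values.

17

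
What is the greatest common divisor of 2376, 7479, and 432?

27

gcd(7479, 2376):
  7479 = 3×2376 + 351
  2376 = 6×351 + 270
  351 = 1×270 + 81
  270 = 3×81 + 27
  81 = 3×27
so gcd(7479, 2376) = 27.
gcd(27, 432) = 27.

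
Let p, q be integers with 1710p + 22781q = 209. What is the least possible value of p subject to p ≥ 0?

gcd(22781, 1710) = 19  (22781 = 13·1710 + 551, 1710 = 3·551 + 57, 551 = 9·57 + 38, 57 = 1·38 + 19, 38 = 2·19).
19 divides 209, so solutions exist.
Back-substituting, 1710·(413) + 22781·(-31) = 19.
Scale by 209/19 = 11: (p₀, q₀) = (4543, -341).
General solution: p = 4543 + 1199t, q = -341 - 90t for integer t.
p ≥ 0: smallest is 4543 mod 1199 = 946 (at t = -3), with q = -71.

946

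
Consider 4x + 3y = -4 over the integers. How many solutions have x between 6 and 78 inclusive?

24

gcd(4, 3) = 1  (4 = 1·3 + 1, 3 = 3·1).
Back-substituting, 4·(1) + 3·(-1) = 1.
Scale by -4: particular solution (-4, 4); reduce x mod 3: (2, -4).
General solution: x = 2 + 3t, y = -4 - 4t for integer t.
6 ≤ 2 + 3t ≤ 78 gives t ∈ [2, 25], which is 24 values.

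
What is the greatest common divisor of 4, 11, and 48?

gcd(11, 4):
  11 = 2×4 + 3
  4 = 1×3 + 1
  3 = 3×1
so gcd(11, 4) = 1.
gcd(1, 48) = 1.

1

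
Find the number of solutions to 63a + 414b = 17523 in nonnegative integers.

gcd(414, 63) = 9.
By Bézout, 63*(-13) + 414*(2) = 9.
One solution: (35, 37).
General: a = 35 + 46t, b = 37 - 7t.
a ≥ 0 ⇒ t ≥ 0; b ≥ 0 ⇒ t ≤ 5. So t ∈ [0, 5]: 6 solutions.

6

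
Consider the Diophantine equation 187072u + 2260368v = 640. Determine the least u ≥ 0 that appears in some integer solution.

gcd(2260368, 187072) = 16  (2260368 = 12·187072 + 15504, 187072 = 12·15504 + 1024, 15504 = 15·1024 + 144, 1024 = 7·144 + 16, 144 = 9·16).
16 divides 640, so solutions exist.
Back-substituting, 187072·(15454) + 2260368·(-1279) = 16.
Scale by 640/16 = 40: (u₀, v₀) = (618160, -51160).
General solution: u = 618160 + 141273t, v = -51160 - 11692t for integer t.
u ≥ 0: smallest is 618160 mod 141273 = 53068 (at t = -4), with v = -4392.

53068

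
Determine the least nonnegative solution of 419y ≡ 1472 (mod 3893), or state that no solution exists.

1806

gcd(3893, 419) = 1  (3893 = 9*419 + 122, 419 = 3*122 + 53, 122 = 2*53 + 16, 53 = 3*16 + 5, 16 = 3*5 + 1, 5 = 5*1).
1 divides 1472, so solutions exist.
Back-substituting, 419*(-734) + 3893*(79) = 1.
So 419*(-734) ≡ 1 (mod 3893); multiply by 1472: y ≡ -1080448 (mod 3893).
Smallest nonnegative: y = -1080448 mod 3893 = 1806.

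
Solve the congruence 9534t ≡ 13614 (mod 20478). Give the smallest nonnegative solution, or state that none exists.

gcd(20478, 9534) = 6  (20478 = 2*9534 + 1410, 9534 = 6*1410 + 1074, 1410 = 1*1074 + 336, 1074 = 3*336 + 66, 336 = 5*66 + 6, 66 = 11*6).
6 divides 13614, so solutions exist.
Back-substituting, 9534*(-305) + 20478*(142) = 6.
So 9534*(-305) ≡ 6 (mod 20478); multiply by 2269: t ≡ -692045 (mod 3413).
Smallest nonnegative: t = -692045 mod 3413 = 794.

794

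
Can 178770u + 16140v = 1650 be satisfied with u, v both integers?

gcd(178770, 16140) = 30  (178770 = 11*16140 + 1230, 16140 = 13*1230 + 150, 1230 = 8*150 + 30, 150 = 5*30).
30 divides 1650, so integer solutions exist.

yes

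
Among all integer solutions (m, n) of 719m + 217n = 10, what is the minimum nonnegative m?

198

gcd(719, 217):
  719 = 3*217 + 68
  217 = 3*68 + 13
  68 = 5*13 + 3
  13 = 4*3 + 1
  3 = 3*1
so gcd(719, 217) = 1.
1 divides 10, so solutions exist.
Back-substitute for Bézout coefficients:
  1 = 13 - 4*3
  ... = 719*(-67) + 217*(222)
Scale by 10/1 = 10: (m₀, n₀) = (-670, 2220).
General solution: m = -670 + 217t, n = 2220 - 719t for integer t.
m ≥ 0: smallest is -670 mod 217 = 198 (at t = 4), with n = -656.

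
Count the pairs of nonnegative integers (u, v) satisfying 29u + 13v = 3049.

gcd(29, 13) = 1  (29 = 2·13 + 3, 13 = 4·3 + 1, 3 = 3·1).
Back-substituting, 29·(-4) + 13·(9) = 1.
Scale by 3049: one solution is (-12196, 27441). Reduce u mod 13: (11, 210).
General: u = 11 + 13t, v = 210 - 29t.
u ≥ 0 ⇒ t ≥ 0; v ≥ 0 ⇒ t ≤ 7. So t ∈ [0, 7]: 8 solutions.

8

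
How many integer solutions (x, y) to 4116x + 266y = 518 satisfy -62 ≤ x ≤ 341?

21

gcd(4116, 266):
  4116 = 15·266 + 126
  266 = 2·126 + 14
  126 = 9·14
so gcd(4116, 266) = 14.
Back-substitute for Bézout coefficients:
  14 = 266 - 2·126
  ... = 4116·(-2) + 266·(31)
Scale by 37: particular solution (-74, 1147); reduce x mod 19: (2, -29).
General solution: x = 2 + 19t, y = -29 - 294t for integer t.
-62 ≤ 2 + 19t ≤ 341 gives t ∈ [-3, 17], which is 21 values.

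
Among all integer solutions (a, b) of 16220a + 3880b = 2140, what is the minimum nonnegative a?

125

gcd(16220, 3880) = 20  (16220 = 4×3880 + 700, 3880 = 5×700 + 380, 700 = 1×380 + 320, 380 = 1×320 + 60, 320 = 5×60 + 20, 60 = 3×20).
20 divides 2140, so solutions exist.
Back-substituting, 16220×(61) + 3880×(-255) = 20.
Scale by 2140/20 = 107: (a₀, b₀) = (6527, -27285).
General solution: a = 6527 + 194t, b = -27285 - 811t for integer t.
a ≥ 0: smallest is 6527 mod 194 = 125 (at t = -33), with b = -522.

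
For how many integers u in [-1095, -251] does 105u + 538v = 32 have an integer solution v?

gcd(538, 105) = 1  (538 = 5·105 + 13, 105 = 8·13 + 1, 13 = 13·1).
Back-substituting, 105·(41) + 538·(-8) = 1.
Scale by 32: particular solution (1312, -256); reduce u mod 538: (236, -46).
General solution: u = 236 + 538t, v = -46 - 105t for integer t.
-1095 ≤ 236 + 538t ≤ -251 gives t ∈ [-2, -1], which is 2 values.

2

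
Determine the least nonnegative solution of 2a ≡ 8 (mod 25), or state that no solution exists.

4

gcd(25, 2) = 1  (25 = 12·2 + 1, 2 = 2·1).
1 divides 8, so solutions exist.
Back-substituting, 2·(-12) + 25·(1) = 1.
So 2·(-12) ≡ 1 (mod 25); multiply by 8: a ≡ -96 (mod 25).
Smallest nonnegative: a = -96 mod 25 = 4.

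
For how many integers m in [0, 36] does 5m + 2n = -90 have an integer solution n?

gcd(5, 2) = 1  (5 = 2×2 + 1, 2 = 2×1).
Back-substituting, 5×(1) + 2×(-2) = 1.
Scale by -90: particular solution (-90, 180); reduce m mod 2: (0, -45).
General solution: m = 0 + 2t, n = -45 - 5t for integer t.
0 ≤ 0 + 2t ≤ 36 gives t ∈ [0, 18], which is 19 values.

19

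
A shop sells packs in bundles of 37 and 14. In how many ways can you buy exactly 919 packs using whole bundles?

Need nonnegative integers with 37j + 14k = 919.
gcd(37, 14) = 1, and 37·(-3) + 14·(8) = 1.
So (j₀, k₀) = (-2757, 7352); general j = -2757 + 14t, k = 7352 - 37t.
j ≥ 0 ⇒ t ≥ 197; k ≥ 0 ⇒ t ≤ 198. That's 2 values of t.

2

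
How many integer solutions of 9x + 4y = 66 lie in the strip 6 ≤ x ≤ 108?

26

gcd(9, 4) = 1.
By Bézout, 9×(1) + 4×(-2) = 1.
Particular solution: (2, 12).
General solution: x = 2 + 4t, y = 12 - 9t for integer t.
6 ≤ 2 + 4t ≤ 108 gives t ∈ [1, 26], which is 26 values.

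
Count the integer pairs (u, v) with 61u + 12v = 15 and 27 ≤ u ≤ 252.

gcd(61, 12) = 1  (61 = 5·12 + 1, 12 = 12·1).
Back-substituting, 61·(1) + 12·(-5) = 1.
Scale by 15: particular solution (15, -75); reduce u mod 12: (3, -14).
General solution: u = 3 + 12t, v = -14 - 61t for integer t.
27 ≤ 3 + 12t ≤ 252 gives t ∈ [2, 20], which is 19 values.

19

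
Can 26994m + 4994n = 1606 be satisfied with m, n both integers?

gcd(26994, 4994) = 22  (26994 = 5·4994 + 2024, 4994 = 2·2024 + 946, 2024 = 2·946 + 132, 946 = 7·132 + 22, 132 = 6·22).
22 divides 1606, so integer solutions exist.

yes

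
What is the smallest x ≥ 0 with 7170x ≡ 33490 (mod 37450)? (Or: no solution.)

3102

gcd(37450, 7170) = 10.
10 divides 33490, so solutions exist.
By Bézout, 7170×(-632) + 37450×(121) = 10.
So 7170×(-632) ≡ 10 (mod 37450); multiply by 3349: x ≡ -2116568 (mod 3745).
Smallest nonnegative: x = -2116568 mod 3745 = 3102.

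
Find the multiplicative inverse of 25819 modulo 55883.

gcd(55883, 25819):
  55883 = 2·25819 + 4245
  25819 = 6·4245 + 349
  4245 = 12·349 + 57
  349 = 6·57 + 7
  57 = 8·7 + 1
  7 = 7·1
so gcd(55883, 25819) = 1.
Back-substitute for Bézout coefficients:
  1 = 57 - 8·7
  ... = 25819·(-7846) + 55883·(3625)
So 25819·-7846 ≡ 1 (mod 55883), and -7846 mod 55883 = 48037.

48037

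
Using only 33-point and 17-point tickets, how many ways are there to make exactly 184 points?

Need nonnegative integers with 33j + 17k = 184.
gcd(33, 17) = 1, and 33·(-1) + 17·(2) = 1.
So (j₀, k₀) = (-184, 368); general j = -184 + 17t, k = 368 - 33t.
j ≥ 0 ⇒ t ≥ 11; k ≥ 0 ⇒ t ≤ 11. That's 1 value of t.

1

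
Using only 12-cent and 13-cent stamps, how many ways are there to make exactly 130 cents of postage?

Need nonnegative integers with 12j + 13k = 130.
gcd(12, 13) = 1, and 12·(-1) + 13·(1) = 1.
So (j₀, k₀) = (-130, 130); general j = -130 + 13t, k = 130 - 12t.
j ≥ 0 ⇒ t ≥ 10; k ≥ 0 ⇒ t ≤ 10. That's 1 value of t.

1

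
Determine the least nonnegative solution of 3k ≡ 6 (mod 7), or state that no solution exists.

2

gcd(7, 3) = 1.
1 divides 6, so solutions exist.
By Bézout, 3*(-2) + 7*(1) = 1.
So 3*(-2) ≡ 1 (mod 7); multiply by 6: k ≡ -12 (mod 7).
Smallest nonnegative: k = -12 mod 7 = 2.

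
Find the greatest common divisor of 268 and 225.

gcd(268, 225) = 1  (268 = 1*225 + 43, 225 = 5*43 + 10, 43 = 4*10 + 3, 10 = 3*3 + 1, 3 = 3*1).

1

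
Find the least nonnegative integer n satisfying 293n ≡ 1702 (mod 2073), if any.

gcd(2073, 293):
  2073 = 7×293 + 22
  293 = 13×22 + 7
  22 = 3×7 + 1
  7 = 7×1
so gcd(2073, 293) = 1.
1 divides 1702, so solutions exist.
Back-substitute for Bézout coefficients:
  1 = 22 - 3×7
  ... = 293×(-283) + 2073×(40)
So 293×(-283) ≡ 1 (mod 2073); multiply by 1702: n ≡ -481666 (mod 2073).
Smallest nonnegative: n = -481666 mod 2073 = 1343.

1343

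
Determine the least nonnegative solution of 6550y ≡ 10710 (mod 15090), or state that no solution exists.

1248

gcd(15090, 6550):
  15090 = 2×6550 + 1990
  6550 = 3×1990 + 580
  1990 = 3×580 + 250
  580 = 2×250 + 80
  250 = 3×80 + 10
  80 = 8×10
so gcd(15090, 6550) = 10.
10 divides 10710, so solutions exist.
Back-substitute for Bézout coefficients:
  10 = 250 - 3×80
  ... = 6550×(-182) + 15090×(79)
So 6550×(-182) ≡ 10 (mod 15090); multiply by 1071: y ≡ -194922 (mod 1509).
Smallest nonnegative: y = -194922 mod 1509 = 1248.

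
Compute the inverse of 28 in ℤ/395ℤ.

gcd(395, 28) = 1.
By Bézout, 28×(127) + 395×(-9) = 1.
So 28×127 ≡ 1 (mod 395), and 127 mod 395 = 127.

127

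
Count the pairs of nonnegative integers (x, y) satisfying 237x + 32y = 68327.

9

gcd(237, 32) = 1.
By Bézout, 237×(5) + 32×(-37) = 1.
One solution: (3, 2113).
General: x = 3 + 32t, y = 2113 - 237t.
x ≥ 0 ⇒ t ≥ 0; y ≥ 0 ⇒ t ≤ 8. So t ∈ [0, 8]: 9 solutions.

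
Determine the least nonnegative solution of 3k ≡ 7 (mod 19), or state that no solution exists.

gcd(19, 3) = 1  (19 = 6*3 + 1, 3 = 3*1).
1 divides 7, so solutions exist.
Back-substituting, 3*(-6) + 19*(1) = 1.
So 3*(-6) ≡ 1 (mod 19); multiply by 7: k ≡ -42 (mod 19).
Smallest nonnegative: k = -42 mod 19 = 15.

15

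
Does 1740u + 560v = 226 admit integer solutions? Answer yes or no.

gcd(1740, 560) = 20  (1740 = 3·560 + 60, 560 = 9·60 + 20, 60 = 3·20).
20 does not divide 226 (remainder 6), so no integer solutions.

no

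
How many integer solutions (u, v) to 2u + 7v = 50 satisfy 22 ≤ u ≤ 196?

25

gcd(7, 2) = 1  (7 = 3×2 + 1, 2 = 2×1).
Back-substituting, 2×(-3) + 7×(1) = 1.
Scale by 50: particular solution (-150, 50); reduce u mod 7: (4, 6).
General solution: u = 4 + 7t, v = 6 - 2t for integer t.
22 ≤ 4 + 7t ≤ 196 gives t ∈ [3, 27], which is 25 values.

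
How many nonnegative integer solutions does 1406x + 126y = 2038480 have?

23

gcd(1406, 126):
  1406 = 11·126 + 20
  126 = 6·20 + 6
  20 = 3·6 + 2
  6 = 3·2
so gcd(1406, 126) = 2.
Back-substitute for Bézout coefficients:
  2 = 20 - 3·6
  ... = 1406·(19) + 126·(-212)
Scale by 1019240: one solution is (19365560, -216078880). Reduce x mod 63: (53, 15587).
General: x = 53 + 63t, y = 15587 - 703t.
x ≥ 0 ⇒ t ≥ 0; y ≥ 0 ⇒ t ≤ 22. So t ∈ [0, 22]: 23 solutions.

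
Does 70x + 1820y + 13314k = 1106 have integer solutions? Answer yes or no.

yes

gcd(1820, 70):
  1820 = 26×70
so gcd(1820, 70) = 70.
gcd(70, 13314) = 14.
14 divides 1106, so integer solutions exist.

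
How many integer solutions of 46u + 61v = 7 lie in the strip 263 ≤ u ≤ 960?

gcd(61, 46) = 1  (61 = 1·46 + 15, 46 = 3·15 + 1, 15 = 15·1).
Back-substituting, 46·(4) + 61·(-3) = 1.
Scale by 7: particular solution (28, -21); reduce u mod 61: (28, -21).
General solution: u = 28 + 61t, v = -21 - 46t for integer t.
263 ≤ 28 + 61t ≤ 960 gives t ∈ [4, 15], which is 12 values.

12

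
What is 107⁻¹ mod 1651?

gcd(1651, 107) = 1  (1651 = 15*107 + 46, 107 = 2*46 + 15, 46 = 3*15 + 1, 15 = 15*1).
Back-substituting, 107*(-108) + 1651*(7) = 1.
So 107*-108 ≡ 1 (mod 1651), and -108 mod 1651 = 1543.

1543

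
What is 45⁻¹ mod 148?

125

gcd(148, 45) = 1.
By Bézout, 45·(-23) + 148·(7) = 1.
So 45·-23 ≡ 1 (mod 148), and -23 mod 148 = 125.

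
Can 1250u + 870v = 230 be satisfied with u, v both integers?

yes

gcd(1250, 870):
  1250 = 1×870 + 380
  870 = 2×380 + 110
  380 = 3×110 + 50
  110 = 2×50 + 10
  50 = 5×10
so gcd(1250, 870) = 10.
10 divides 230, so integer solutions exist.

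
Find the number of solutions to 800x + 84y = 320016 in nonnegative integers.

19

gcd(800, 84) = 4  (800 = 9·84 + 44, 84 = 1·44 + 40, 44 = 1·40 + 4, 40 = 10·4).
Back-substituting, 800·(2) + 84·(-19) = 4.
Scale by 80004: one solution is (160008, -1520076). Reduce x mod 21: (9, 3724).
General: x = 9 + 21t, y = 3724 - 200t.
x ≥ 0 ⇒ t ≥ 0; y ≥ 0 ⇒ t ≤ 18. So t ∈ [0, 18]: 19 solutions.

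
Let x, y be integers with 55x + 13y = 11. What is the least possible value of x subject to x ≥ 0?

8

gcd(55, 13):
  55 = 4*13 + 3
  13 = 4*3 + 1
  3 = 3*1
so gcd(55, 13) = 1.
1 divides 11, so solutions exist.
Back-substitute for Bézout coefficients:
  1 = 13 - 4*3
  ... = 55*(-4) + 13*(17)
Scale by 11/1 = 11: (x₀, y₀) = (-44, 187).
General solution: x = -44 + 13t, y = 187 - 55t for integer t.
x ≥ 0: smallest is -44 mod 13 = 8 (at t = 4), with y = -33.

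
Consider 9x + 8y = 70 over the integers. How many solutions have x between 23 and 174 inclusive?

gcd(9, 8) = 1  (9 = 1*8 + 1, 8 = 8*1).
Back-substituting, 9*(1) + 8*(-1) = 1.
Scale by 70: particular solution (70, -70); reduce x mod 8: (6, 2).
General solution: x = 6 + 8t, y = 2 - 9t for integer t.
23 ≤ 6 + 8t ≤ 174 gives t ∈ [3, 21], which is 19 values.

19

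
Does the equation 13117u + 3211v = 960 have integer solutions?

gcd(13117, 3211) = 13.
13 does not divide 960 (remainder 11), so no integer solutions.

no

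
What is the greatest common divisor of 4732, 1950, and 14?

2

gcd(4732, 1950):
  4732 = 2*1950 + 832
  1950 = 2*832 + 286
  832 = 2*286 + 260
  286 = 1*260 + 26
  260 = 10*26
so gcd(4732, 1950) = 26.
gcd(26, 14) = 2.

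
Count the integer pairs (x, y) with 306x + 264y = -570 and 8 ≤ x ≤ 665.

15

gcd(306, 264) = 6  (306 = 1·264 + 42, 264 = 6·42 + 12, 42 = 3·12 + 6, 12 = 2·6).
Back-substituting, 306·(19) + 264·(-22) = 6.
Scale by -95: particular solution (-1805, 2090); reduce x mod 44: (43, -52).
General solution: x = 43 + 44t, y = -52 - 51t for integer t.
8 ≤ 43 + 44t ≤ 665 gives t ∈ [0, 14], which is 15 values.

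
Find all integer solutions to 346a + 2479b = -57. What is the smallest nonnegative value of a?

7

gcd(2479, 346) = 1  (2479 = 7·346 + 57, 346 = 6·57 + 4, 57 = 14·4 + 1, 4 = 4·1).
1 divides -57, so solutions exist.
Back-substituting, 346·(-609) + 2479·(85) = 1.
Scale by -57/1 = -57: (a₀, b₀) = (34713, -4845).
General solution: a = 34713 + 2479t, b = -4845 - 346t for integer t.
a ≥ 0: smallest is 34713 mod 2479 = 7 (at t = -14), with b = -1.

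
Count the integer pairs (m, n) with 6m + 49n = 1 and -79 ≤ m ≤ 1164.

gcd(49, 6):
  49 = 8·6 + 1
  6 = 6·1
so gcd(49, 6) = 1.
Back-substitute for Bézout coefficients:
  1 = 49 - 8·6
  ... = 6·(-8) + 49·(1)
Scale by 1: particular solution (-8, 1); reduce m mod 49: (41, -5).
General solution: m = 41 + 49t, n = -5 - 6t for integer t.
-79 ≤ 41 + 49t ≤ 1164 gives t ∈ [-2, 22], which is 25 values.

25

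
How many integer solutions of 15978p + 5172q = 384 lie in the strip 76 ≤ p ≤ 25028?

gcd(15978, 5172) = 6.
By Bézout, 15978·(-403) + 5172·(1245) = 6.
Particular solution: (68, -210).
General solution: p = 68 + 862t, q = -210 - 2663t for integer t.
76 ≤ 68 + 862t ≤ 25028 gives t ∈ [1, 28], which is 28 values.

28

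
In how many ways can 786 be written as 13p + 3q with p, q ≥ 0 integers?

21

gcd(13, 3) = 1  (13 = 4·3 + 1, 3 = 3·1).
Back-substituting, 13·(1) + 3·(-4) = 1.
Scale by 786: one solution is (786, -3144). Reduce p mod 3: (0, 262).
General: p = 0 + 3t, q = 262 - 13t.
p ≥ 0 ⇒ t ≥ 0; q ≥ 0 ⇒ t ≤ 20. So t ∈ [0, 20]: 21 solutions.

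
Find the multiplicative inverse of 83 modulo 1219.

235

gcd(1219, 83):
  1219 = 14*83 + 57
  83 = 1*57 + 26
  57 = 2*26 + 5
  26 = 5*5 + 1
  5 = 5*1
so gcd(1219, 83) = 1.
Back-substitute for Bézout coefficients:
  1 = 26 - 5*5
  ... = 83*(235) + 1219*(-16)
So 83*235 ≡ 1 (mod 1219), and 235 mod 1219 = 235.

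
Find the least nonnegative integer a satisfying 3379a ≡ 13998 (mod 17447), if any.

gcd(17447, 3379) = 1  (17447 = 5*3379 + 552, 3379 = 6*552 + 67, 552 = 8*67 + 16, 67 = 4*16 + 3, 16 = 5*3 + 1, 3 = 3*1).
1 divides 13998, so solutions exist.
Back-substituting, 3379*(-5468) + 17447*(1059) = 1.
So 3379*(-5468) ≡ 1 (mod 17447); multiply by 13998: a ≡ -76541064 (mod 17447).
Smallest nonnegative: a = -76541064 mod 17447 = 16372.

16372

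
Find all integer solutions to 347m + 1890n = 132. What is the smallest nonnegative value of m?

1776

gcd(1890, 347) = 1  (1890 = 5×347 + 155, 347 = 2×155 + 37, 155 = 4×37 + 7, 37 = 5×7 + 2, 7 = 3×2 + 1, 2 = 2×1).
1 divides 132, so solutions exist.
Back-substituting, 347×(-817) + 1890×(150) = 1.
Scale by 132/1 = 132: (m₀, n₀) = (-107844, 19800).
General solution: m = -107844 + 1890t, n = 19800 - 347t for integer t.
m ≥ 0: smallest is -107844 mod 1890 = 1776 (at t = 58), with n = -326.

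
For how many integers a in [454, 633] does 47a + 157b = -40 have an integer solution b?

gcd(157, 47):
  157 = 3*47 + 16
  47 = 2*16 + 15
  16 = 1*15 + 1
  15 = 15*1
so gcd(157, 47) = 1.
Back-substitute for Bézout coefficients:
  1 = 16 - 1*15
  ... = 47*(-10) + 157*(3)
Scale by -40: particular solution (400, -120); reduce a mod 157: (86, -26).
General solution: a = 86 + 157t, b = -26 - 47t for integer t.
454 ≤ 86 + 157t ≤ 633 gives t ∈ [3, 3], which is 1 value.

1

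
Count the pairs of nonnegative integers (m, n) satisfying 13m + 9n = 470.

gcd(13, 9) = 1  (13 = 1*9 + 4, 9 = 2*4 + 1, 4 = 4*1).
Back-substituting, 13*(-2) + 9*(3) = 1.
Scale by 470: one solution is (-940, 1410). Reduce m mod 9: (5, 45).
General: m = 5 + 9t, n = 45 - 13t.
m ≥ 0 ⇒ t ≥ 0; n ≥ 0 ⇒ t ≤ 3. So t ∈ [0, 3]: 4 solutions.

4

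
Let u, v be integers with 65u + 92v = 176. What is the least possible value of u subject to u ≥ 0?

48

gcd(92, 65):
  92 = 1·65 + 27
  65 = 2·27 + 11
  27 = 2·11 + 5
  11 = 2·5 + 1
  5 = 5·1
so gcd(92, 65) = 1.
1 divides 176, so solutions exist.
Back-substitute for Bézout coefficients:
  1 = 11 - 2·5
  ... = 65·(17) + 92·(-12)
Scale by 176/1 = 176: (u₀, v₀) = (2992, -2112).
General solution: u = 2992 + 92t, v = -2112 - 65t for integer t.
u ≥ 0: smallest is 2992 mod 92 = 48 (at t = -32), with v = -32.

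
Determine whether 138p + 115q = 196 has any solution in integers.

gcd(138, 115) = 23  (138 = 1×115 + 23, 115 = 5×23).
23 does not divide 196 (remainder 12), so no integer solutions.

no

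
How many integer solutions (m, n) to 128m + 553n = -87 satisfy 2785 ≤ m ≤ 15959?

gcd(553, 128) = 1  (553 = 4*128 + 41, 128 = 3*41 + 5, 41 = 8*5 + 1, 5 = 5*1).
Back-substituting, 128*(-108) + 553*(25) = 1.
Scale by -87: particular solution (9396, -2175); reduce m mod 553: (548, -127).
General solution: m = 548 + 553t, n = -127 - 128t for integer t.
2785 ≤ 548 + 553t ≤ 15959 gives t ∈ [5, 27], which is 23 values.

23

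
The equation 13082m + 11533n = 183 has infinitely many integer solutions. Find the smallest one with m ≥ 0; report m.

gcd(13082, 11533) = 1  (13082 = 1×11533 + 1549, 11533 = 7×1549 + 690, 1549 = 2×690 + 169, 690 = 4×169 + 14, 169 = 12×14 + 1, 14 = 14×1).
1 divides 183, so solutions exist.
Back-substituting, 13082×(819) + 11533×(-929) = 1.
Scale by 183/1 = 183: (m₀, n₀) = (149877, -170007).
General solution: m = 149877 + 11533t, n = -170007 - 13082t for integer t.
m ≥ 0: smallest is 149877 mod 11533 = 11481 (at t = -12), with n = -13023.

11481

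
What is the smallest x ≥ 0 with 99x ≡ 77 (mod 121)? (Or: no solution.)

gcd(121, 99):
  121 = 1·99 + 22
  99 = 4·22 + 11
  22 = 2·11
so gcd(121, 99) = 11.
11 divides 77, so solutions exist.
Back-substitute for Bézout coefficients:
  11 = 99 - 4·22
  ... = 99·(5) + 121·(-4)
So 99·(5) ≡ 11 (mod 121); multiply by 7: x ≡ 35 (mod 11).
Smallest nonnegative: x = 35 mod 11 = 2.

2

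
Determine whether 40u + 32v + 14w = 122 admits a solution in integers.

gcd(40, 32) = 8  (40 = 1·32 + 8, 32 = 4·8).
gcd(8, 14) = 2.
2 divides 122, so integer solutions exist.

yes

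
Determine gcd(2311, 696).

1

gcd(2311, 696) = 1  (2311 = 3·696 + 223, 696 = 3·223 + 27, 223 = 8·27 + 7, 27 = 3·7 + 6, 7 = 1·6 + 1, 6 = 6·1).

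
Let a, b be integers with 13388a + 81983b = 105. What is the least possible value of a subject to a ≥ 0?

16099

gcd(81983, 13388) = 1  (81983 = 6·13388 + 1655, 13388 = 8·1655 + 148, 1655 = 11·148 + 27, 148 = 5·27 + 13, 27 = 2·13 + 1, 13 = 13·1).
1 divides 105, so solutions exist.
Back-substituting, 13388·(-6093) + 81983·(995) = 1.
Scale by 105/1 = 105: (a₀, b₀) = (-639765, 104475).
General solution: a = -639765 + 81983t, b = 104475 - 13388t for integer t.
a ≥ 0: smallest is -639765 mod 81983 = 16099 (at t = 8), with b = -2629.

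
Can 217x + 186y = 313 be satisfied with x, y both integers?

gcd(217, 186) = 31  (217 = 1*186 + 31, 186 = 6*31).
31 does not divide 313 (remainder 3), so no integer solutions.

no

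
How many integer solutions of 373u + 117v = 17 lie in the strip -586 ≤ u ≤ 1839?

21

gcd(373, 117):
  373 = 3·117 + 22
  117 = 5·22 + 7
  22 = 3·7 + 1
  7 = 7·1
so gcd(373, 117) = 1.
Back-substitute for Bézout coefficients:
  1 = 22 - 3·7
  ... = 373·(16) + 117·(-51)
Scale by 17: particular solution (272, -867); reduce u mod 117: (38, -121).
General solution: u = 38 + 117t, v = -121 - 373t for integer t.
-586 ≤ 38 + 117t ≤ 1839 gives t ∈ [-5, 15], which is 21 values.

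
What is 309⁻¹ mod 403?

gcd(403, 309) = 1.
By Bézout, 309·(30) + 403·(-23) = 1.
So 309·30 ≡ 1 (mod 403), and 30 mod 403 = 30.

30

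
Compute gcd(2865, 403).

1

gcd(2865, 403):
  2865 = 7*403 + 44
  403 = 9*44 + 7
  44 = 6*7 + 2
  7 = 3*2 + 1
  2 = 2*1
so gcd(2865, 403) = 1.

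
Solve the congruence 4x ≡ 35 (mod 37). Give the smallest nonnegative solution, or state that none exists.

18

gcd(37, 4) = 1  (37 = 9×4 + 1, 4 = 4×1).
1 divides 35, so solutions exist.
Back-substituting, 4×(-9) + 37×(1) = 1.
So 4×(-9) ≡ 1 (mod 37); multiply by 35: x ≡ -315 (mod 37).
Smallest nonnegative: x = -315 mod 37 = 18.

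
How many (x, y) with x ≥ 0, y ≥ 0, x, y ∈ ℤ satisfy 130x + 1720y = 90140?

gcd(1720, 130) = 10.
By Bézout, 130×(53) + 1720×(-4) = 10.
One solution: (98, 45).
General: x = 98 + 172t, y = 45 - 13t.
x ≥ 0 ⇒ t ≥ 0; y ≥ 0 ⇒ t ≤ 3. So t ∈ [0, 3]: 4 solutions.

4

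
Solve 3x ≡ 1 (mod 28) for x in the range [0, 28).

gcd(28, 3):
  28 = 9×3 + 1
  3 = 3×1
so gcd(28, 3) = 1.
Back-substitute for Bézout coefficients:
  1 = 28 - 9×3
  ... = 3×(-9) + 28×(1)
So 3×-9 ≡ 1 (mod 28), and -9 mod 28 = 19.

19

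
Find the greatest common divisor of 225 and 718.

1

gcd(718, 225):
  718 = 3×225 + 43
  225 = 5×43 + 10
  43 = 4×10 + 3
  10 = 3×3 + 1
  3 = 3×1
so gcd(718, 225) = 1.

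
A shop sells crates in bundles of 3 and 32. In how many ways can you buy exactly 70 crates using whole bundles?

Need nonnegative integers with 3j + 32k = 70.
gcd(3, 32) = 1, and 3·(11) + 32·(-1) = 1.
So (j₀, k₀) = (770, -70); general j = 770 + 32t, k = -70 - 3t.
j ≥ 0 ⇒ t ≥ -24; k ≥ 0 ⇒ t ≤ -24. That's 1 value of t.

1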